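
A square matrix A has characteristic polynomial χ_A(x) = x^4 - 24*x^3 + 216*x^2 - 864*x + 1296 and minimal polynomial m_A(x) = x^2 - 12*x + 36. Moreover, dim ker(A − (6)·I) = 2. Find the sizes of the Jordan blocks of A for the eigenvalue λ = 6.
Block sizes for λ = 6: [2, 2]

Step 1 — from the characteristic polynomial, algebraic multiplicity of λ = 6 is 4. From dim ker(A − (6)·I) = 2, there are exactly 2 Jordan blocks for λ = 6.
Step 2 — from the minimal polynomial, the factor (x − 6)^2 tells us the largest block for λ = 6 has size 2.
Step 3 — with total size 4, 2 blocks, and largest block 2, the block sizes (in nonincreasing order) are [2, 2].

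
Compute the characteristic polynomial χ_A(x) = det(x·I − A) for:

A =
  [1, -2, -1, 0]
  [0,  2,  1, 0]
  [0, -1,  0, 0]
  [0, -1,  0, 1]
x^4 - 4*x^3 + 6*x^2 - 4*x + 1

Expanding det(x·I − A) (e.g. by cofactor expansion or by noting that A is similar to its Jordan form J, which has the same characteristic polynomial as A) gives
  χ_A(x) = x^4 - 4*x^3 + 6*x^2 - 4*x + 1
which factors as (x - 1)^4. The eigenvalues (with algebraic multiplicities) are λ = 1 with multiplicity 4.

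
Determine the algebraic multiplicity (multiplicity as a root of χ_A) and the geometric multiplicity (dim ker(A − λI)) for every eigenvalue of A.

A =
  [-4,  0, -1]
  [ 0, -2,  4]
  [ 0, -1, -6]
λ = -4: alg = 3, geom = 1

Step 1 — factor the characteristic polynomial to read off the algebraic multiplicities:
  χ_A(x) = (x + 4)^3

Step 2 — compute geometric multiplicities via the rank-nullity identity g(λ) = n − rank(A − λI):
  rank(A − (-4)·I) = 2, so dim ker(A − (-4)·I) = n − 2 = 1

Summary:
  λ = -4: algebraic multiplicity = 3, geometric multiplicity = 1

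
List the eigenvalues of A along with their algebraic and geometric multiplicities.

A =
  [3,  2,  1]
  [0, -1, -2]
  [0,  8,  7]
λ = 3: alg = 3, geom = 2

Step 1 — factor the characteristic polynomial to read off the algebraic multiplicities:
  χ_A(x) = (x - 3)^3

Step 2 — compute geometric multiplicities via the rank-nullity identity g(λ) = n − rank(A − λI):
  rank(A − (3)·I) = 1, so dim ker(A − (3)·I) = n − 1 = 2

Summary:
  λ = 3: algebraic multiplicity = 3, geometric multiplicity = 2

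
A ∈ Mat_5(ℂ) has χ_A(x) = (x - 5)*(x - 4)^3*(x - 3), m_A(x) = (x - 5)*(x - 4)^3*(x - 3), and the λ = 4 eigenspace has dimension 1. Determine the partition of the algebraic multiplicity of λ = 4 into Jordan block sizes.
Block sizes for λ = 4: [3]

Step 1 — from the characteristic polynomial, algebraic multiplicity of λ = 4 is 3. From dim ker(A − (4)·I) = 1, there are exactly 1 Jordan blocks for λ = 4.
Step 2 — from the minimal polynomial, the factor (x − 4)^3 tells us the largest block for λ = 4 has size 3.
Step 3 — with total size 3, 1 blocks, and largest block 3, the block sizes (in nonincreasing order) are [3].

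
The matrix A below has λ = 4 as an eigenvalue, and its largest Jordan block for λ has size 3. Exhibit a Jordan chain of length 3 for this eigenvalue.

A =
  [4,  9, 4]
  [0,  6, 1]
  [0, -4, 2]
A Jordan chain for λ = 4 of length 3:
v_1 = (2, 0, 0)ᵀ
v_2 = (9, 2, -4)ᵀ
v_3 = (0, 1, 0)ᵀ

Let N = A − (4)·I. We want v_3 with N^3 v_3 = 0 but N^2 v_3 ≠ 0; then v_{j-1} := N · v_j for j = 3, …, 2.

Pick v_3 = (0, 1, 0)ᵀ.
Then v_2 = N · v_3 = (9, 2, -4)ᵀ.
Then v_1 = N · v_2 = (2, 0, 0)ᵀ.

Sanity check: (A − (4)·I) v_1 = (0, 0, 0)ᵀ = 0. ✓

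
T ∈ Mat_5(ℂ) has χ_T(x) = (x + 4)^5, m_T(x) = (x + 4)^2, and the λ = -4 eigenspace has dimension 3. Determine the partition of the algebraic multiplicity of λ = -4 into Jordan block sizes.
Block sizes for λ = -4: [2, 2, 1]

Step 1 — from the characteristic polynomial, algebraic multiplicity of λ = -4 is 5. From dim ker(T − (-4)·I) = 3, there are exactly 3 Jordan blocks for λ = -4.
Step 2 — from the minimal polynomial, the factor (x + 4)^2 tells us the largest block for λ = -4 has size 2.
Step 3 — with total size 5, 3 blocks, and largest block 2, the block sizes (in nonincreasing order) are [2, 2, 1].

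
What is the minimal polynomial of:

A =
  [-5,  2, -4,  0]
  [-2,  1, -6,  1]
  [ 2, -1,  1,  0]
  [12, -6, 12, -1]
x^3 + 3*x^2 + 3*x + 1

The characteristic polynomial is χ_A(x) = (x + 1)^4, so the eigenvalues are known. The minimal polynomial is
  m_A(x) = Π_λ (x − λ)^{k_λ}
where k_λ is the size of the *largest* Jordan block for λ (equivalently, the smallest k with (A − λI)^k v = 0 for every generalised eigenvector v of λ).

  λ = -1: largest Jordan block has size 3, contributing (x + 1)^3

So m_A(x) = (x + 1)^3 = x^3 + 3*x^2 + 3*x + 1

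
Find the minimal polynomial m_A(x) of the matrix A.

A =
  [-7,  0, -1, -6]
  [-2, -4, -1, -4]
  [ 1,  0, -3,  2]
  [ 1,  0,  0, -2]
x^3 + 12*x^2 + 48*x + 64

The characteristic polynomial is χ_A(x) = (x + 4)^4, so the eigenvalues are known. The minimal polynomial is
  m_A(x) = Π_λ (x − λ)^{k_λ}
where k_λ is the size of the *largest* Jordan block for λ (equivalently, the smallest k with (A − λI)^k v = 0 for every generalised eigenvector v of λ).

  λ = -4: largest Jordan block has size 3, contributing (x + 4)^3

So m_A(x) = (x + 4)^3 = x^3 + 12*x^2 + 48*x + 64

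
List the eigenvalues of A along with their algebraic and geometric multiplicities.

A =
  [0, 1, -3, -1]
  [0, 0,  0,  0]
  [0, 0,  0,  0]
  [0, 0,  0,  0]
λ = 0: alg = 4, geom = 3

Step 1 — factor the characteristic polynomial to read off the algebraic multiplicities:
  χ_A(x) = x^4

Step 2 — compute geometric multiplicities via the rank-nullity identity g(λ) = n − rank(A − λI):
  rank(A − (0)·I) = 1, so dim ker(A − (0)·I) = n − 1 = 3

Summary:
  λ = 0: algebraic multiplicity = 4, geometric multiplicity = 3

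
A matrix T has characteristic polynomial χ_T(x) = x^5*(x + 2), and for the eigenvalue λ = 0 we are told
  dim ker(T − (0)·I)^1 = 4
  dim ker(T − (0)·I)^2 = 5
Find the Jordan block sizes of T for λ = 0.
Block sizes for λ = 0: [2, 1, 1, 1]

From the dimensions of kernels of powers, the number of Jordan blocks of size at least j is d_j − d_{j−1} where d_j = dim ker(N^j) (with d_0 = 0). Computing the differences gives [4, 1].
The number of blocks of size exactly k is (#blocks of size ≥ k) − (#blocks of size ≥ k + 1), so the partition is: 3 block(s) of size 1, 1 block(s) of size 2.
In nonincreasing order the block sizes are [2, 1, 1, 1].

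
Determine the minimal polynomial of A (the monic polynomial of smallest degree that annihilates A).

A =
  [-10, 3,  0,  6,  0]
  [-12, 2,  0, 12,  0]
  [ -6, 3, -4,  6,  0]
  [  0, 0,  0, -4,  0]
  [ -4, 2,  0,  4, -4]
x^2 + 8*x + 16

The characteristic polynomial is χ_A(x) = (x + 4)^5, so the eigenvalues are known. The minimal polynomial is
  m_A(x) = Π_λ (x − λ)^{k_λ}
where k_λ is the size of the *largest* Jordan block for λ (equivalently, the smallest k with (A − λI)^k v = 0 for every generalised eigenvector v of λ).

  λ = -4: largest Jordan block has size 2, contributing (x + 4)^2

So m_A(x) = (x + 4)^2 = x^2 + 8*x + 16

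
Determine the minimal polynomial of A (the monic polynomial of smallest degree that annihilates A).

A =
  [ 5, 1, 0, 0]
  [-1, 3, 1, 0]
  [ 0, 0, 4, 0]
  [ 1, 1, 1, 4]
x^3 - 12*x^2 + 48*x - 64

The characteristic polynomial is χ_A(x) = (x - 4)^4, so the eigenvalues are known. The minimal polynomial is
  m_A(x) = Π_λ (x − λ)^{k_λ}
where k_λ is the size of the *largest* Jordan block for λ (equivalently, the smallest k with (A − λI)^k v = 0 for every generalised eigenvector v of λ).

  λ = 4: largest Jordan block has size 3, contributing (x − 4)^3

So m_A(x) = (x - 4)^3 = x^3 - 12*x^2 + 48*x - 64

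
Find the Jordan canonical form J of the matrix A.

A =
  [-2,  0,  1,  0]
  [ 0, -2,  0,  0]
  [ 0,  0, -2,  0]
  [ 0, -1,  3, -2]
J_2(-2) ⊕ J_2(-2)

The characteristic polynomial is
  det(x·I − A) = x^4 + 8*x^3 + 24*x^2 + 32*x + 16 = (x + 2)^4

Eigenvalues and multiplicities (the geometric multiplicity of λ is n − rank(A − λI), which equals the number of Jordan blocks for λ):
  λ = -2: algebraic multiplicity = 4, geometric multiplicity = 2

Determining the block sizes for each eigenvalue:
  λ = -2: with am = 4 and gm = 2, the partition is not yet determined (e.g. several partitions of 4 into 2 parts exist). Let N = A − (-2)·I. Computing rank(N^1) = 2, rank(N^2) = 0; the number of blocks of size ≥ j is rank(N^{j−1}) − rank(N^j), giving [2, 2]. So we have 2 block(s) of size 2 → block sizes [2, 2]

Assembling the blocks gives a Jordan form
J =
  [-2,  1,  0,  0]
  [ 0, -2,  0,  0]
  [ 0,  0, -2,  1]
  [ 0,  0,  0, -2]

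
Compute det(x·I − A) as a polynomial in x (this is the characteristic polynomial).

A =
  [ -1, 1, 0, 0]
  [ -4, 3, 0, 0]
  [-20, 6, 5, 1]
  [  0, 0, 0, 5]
x^4 - 12*x^3 + 46*x^2 - 60*x + 25

Expanding det(x·I − A) (e.g. by cofactor expansion or by noting that A is similar to its Jordan form J, which has the same characteristic polynomial as A) gives
  χ_A(x) = x^4 - 12*x^3 + 46*x^2 - 60*x + 25
which factors as (x - 5)^2*(x - 1)^2. The eigenvalues (with algebraic multiplicities) are λ = 1 with multiplicity 2, λ = 5 with multiplicity 2.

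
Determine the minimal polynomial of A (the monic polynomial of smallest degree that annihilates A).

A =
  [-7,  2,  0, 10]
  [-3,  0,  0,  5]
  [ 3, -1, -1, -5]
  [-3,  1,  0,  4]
x^2 + 2*x + 1

The characteristic polynomial is χ_A(x) = (x + 1)^4, so the eigenvalues are known. The minimal polynomial is
  m_A(x) = Π_λ (x − λ)^{k_λ}
where k_λ is the size of the *largest* Jordan block for λ (equivalently, the smallest k with (A − λI)^k v = 0 for every generalised eigenvector v of λ).

  λ = -1: largest Jordan block has size 2, contributing (x + 1)^2

So m_A(x) = (x + 1)^2 = x^2 + 2*x + 1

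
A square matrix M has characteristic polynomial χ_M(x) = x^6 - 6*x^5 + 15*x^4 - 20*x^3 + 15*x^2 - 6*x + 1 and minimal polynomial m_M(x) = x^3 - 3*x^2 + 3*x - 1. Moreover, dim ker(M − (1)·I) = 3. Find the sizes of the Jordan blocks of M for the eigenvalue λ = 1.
Block sizes for λ = 1: [3, 2, 1]

Step 1 — from the characteristic polynomial, algebraic multiplicity of λ = 1 is 6. From dim ker(M − (1)·I) = 3, there are exactly 3 Jordan blocks for λ = 1.
Step 2 — from the minimal polynomial, the factor (x − 1)^3 tells us the largest block for λ = 1 has size 3.
Step 3 — with total size 6, 3 blocks, and largest block 3, the block sizes (in nonincreasing order) are [3, 2, 1].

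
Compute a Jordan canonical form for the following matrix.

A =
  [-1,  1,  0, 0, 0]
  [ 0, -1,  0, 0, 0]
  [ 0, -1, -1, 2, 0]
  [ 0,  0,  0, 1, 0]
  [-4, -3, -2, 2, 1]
J_2(-1) ⊕ J_1(-1) ⊕ J_1(1) ⊕ J_1(1)

The characteristic polynomial is
  det(x·I − A) = x^5 + x^4 - 2*x^3 - 2*x^2 + x + 1 = (x - 1)^2*(x + 1)^3

Eigenvalues and multiplicities (the geometric multiplicity of λ is n − rank(A − λI), which equals the number of Jordan blocks for λ):
  λ = -1: algebraic multiplicity = 3, geometric multiplicity = 2
  λ = 1: algebraic multiplicity = 2, geometric multiplicity = 2

Determining the block sizes for each eigenvalue:
  λ = -1: 2 blocks summing to 3 forces exactly one block of size 2 and the rest size 1 → block sizes [2, 1]
  λ = 1: gm = am = 2, so every block has size 1 → block sizes [1, 1]

Assembling the blocks gives a Jordan form
J =
  [-1,  1,  0, 0, 0]
  [ 0, -1,  0, 0, 0]
  [ 0,  0, -1, 0, 0]
  [ 0,  0,  0, 1, 0]
  [ 0,  0,  0, 0, 1]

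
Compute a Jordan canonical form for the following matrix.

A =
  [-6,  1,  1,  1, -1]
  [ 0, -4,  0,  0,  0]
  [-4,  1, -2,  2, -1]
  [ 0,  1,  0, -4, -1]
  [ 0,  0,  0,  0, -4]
J_2(-4) ⊕ J_2(-4) ⊕ J_1(-4)

The characteristic polynomial is
  det(x·I − A) = x^5 + 20*x^4 + 160*x^3 + 640*x^2 + 1280*x + 1024 = (x + 4)^5

Eigenvalues and multiplicities (the geometric multiplicity of λ is n − rank(A − λI), which equals the number of Jordan blocks for λ):
  λ = -4: algebraic multiplicity = 5, geometric multiplicity = 3

Determining the block sizes for each eigenvalue:
  λ = -4: with am = 5 and gm = 3, the partition is not yet determined (e.g. several partitions of 5 into 3 parts exist). Let N = A − (-4)·I. Computing rank(N^1) = 2, rank(N^2) = 0; the number of blocks of size ≥ j is rank(N^{j−1}) − rank(N^j), giving [3, 2]. So we have 2 block(s) of size 2, 1 block(s) of size 1 → block sizes [2, 2, 1]

Assembling the blocks gives a Jordan form
J =
  [-4,  1,  0,  0,  0]
  [ 0, -4,  0,  0,  0]
  [ 0,  0, -4,  1,  0]
  [ 0,  0,  0, -4,  0]
  [ 0,  0,  0,  0, -4]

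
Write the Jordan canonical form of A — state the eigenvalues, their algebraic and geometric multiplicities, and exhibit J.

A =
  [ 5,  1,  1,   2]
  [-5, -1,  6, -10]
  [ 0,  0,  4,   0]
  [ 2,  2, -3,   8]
J_3(4) ⊕ J_1(4)

The characteristic polynomial is
  det(x·I − A) = x^4 - 16*x^3 + 96*x^2 - 256*x + 256 = (x - 4)^4

Eigenvalues and multiplicities (the geometric multiplicity of λ is n − rank(A − λI), which equals the number of Jordan blocks for λ):
  λ = 4: algebraic multiplicity = 4, geometric multiplicity = 2

Determining the block sizes for each eigenvalue:
  λ = 4: with am = 4 and gm = 2, the partition is not yet determined (e.g. several partitions of 4 into 2 parts exist). Let N = A − (4)·I. Computing rank(N^1) = 2, rank(N^2) = 1, rank(N^3) = 0; the number of blocks of size ≥ j is rank(N^{j−1}) − rank(N^j), giving [2, 1, 1]. So we have 1 block(s) of size 3, 1 block(s) of size 1 → block sizes [3, 1]

Assembling the blocks gives a Jordan form
J =
  [4, 1, 0, 0]
  [0, 4, 1, 0]
  [0, 0, 4, 0]
  [0, 0, 0, 4]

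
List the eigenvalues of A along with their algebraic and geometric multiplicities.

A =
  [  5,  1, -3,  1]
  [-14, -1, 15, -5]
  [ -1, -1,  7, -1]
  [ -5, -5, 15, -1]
λ = 1: alg = 2, geom = 1; λ = 4: alg = 2, geom = 2

Step 1 — factor the characteristic polynomial to read off the algebraic multiplicities:
  χ_A(x) = (x - 4)^2*(x - 1)^2

Step 2 — compute geometric multiplicities via the rank-nullity identity g(λ) = n − rank(A − λI):
  rank(A − (1)·I) = 3, so dim ker(A − (1)·I) = n − 3 = 1
  rank(A − (4)·I) = 2, so dim ker(A − (4)·I) = n − 2 = 2

Summary:
  λ = 1: algebraic multiplicity = 2, geometric multiplicity = 1
  λ = 4: algebraic multiplicity = 2, geometric multiplicity = 2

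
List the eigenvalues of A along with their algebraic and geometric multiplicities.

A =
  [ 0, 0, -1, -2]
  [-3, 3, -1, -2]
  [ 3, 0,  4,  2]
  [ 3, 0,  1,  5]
λ = 3: alg = 4, geom = 3

Step 1 — factor the characteristic polynomial to read off the algebraic multiplicities:
  χ_A(x) = (x - 3)^4

Step 2 — compute geometric multiplicities via the rank-nullity identity g(λ) = n − rank(A − λI):
  rank(A − (3)·I) = 1, so dim ker(A − (3)·I) = n − 1 = 3

Summary:
  λ = 3: algebraic multiplicity = 4, geometric multiplicity = 3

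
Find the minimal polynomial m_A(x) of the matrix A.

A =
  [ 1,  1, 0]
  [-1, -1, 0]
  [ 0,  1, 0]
x^3

The characteristic polynomial is χ_A(x) = x^3, so the eigenvalues are known. The minimal polynomial is
  m_A(x) = Π_λ (x − λ)^{k_λ}
where k_λ is the size of the *largest* Jordan block for λ (equivalently, the smallest k with (A − λI)^k v = 0 for every generalised eigenvector v of λ).

  λ = 0: largest Jordan block has size 3, contributing (x − 0)^3

So m_A(x) = x^3 = x^3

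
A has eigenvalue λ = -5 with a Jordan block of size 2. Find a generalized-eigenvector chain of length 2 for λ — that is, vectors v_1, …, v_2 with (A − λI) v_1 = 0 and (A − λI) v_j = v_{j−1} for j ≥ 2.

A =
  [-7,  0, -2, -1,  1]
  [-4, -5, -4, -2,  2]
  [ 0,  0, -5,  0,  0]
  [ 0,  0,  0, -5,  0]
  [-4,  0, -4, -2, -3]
A Jordan chain for λ = -5 of length 2:
v_1 = (-2, -4, 0, 0, -4)ᵀ
v_2 = (1, 0, 0, 0, 0)ᵀ

Let N = A − (-5)·I. We want v_2 with N^2 v_2 = 0 but N^1 v_2 ≠ 0; then v_{j-1} := N · v_j for j = 2, …, 2.

Pick v_2 = (1, 0, 0, 0, 0)ᵀ.
Then v_1 = N · v_2 = (-2, -4, 0, 0, -4)ᵀ.

Sanity check: (A − (-5)·I) v_1 = (0, 0, 0, 0, 0)ᵀ = 0. ✓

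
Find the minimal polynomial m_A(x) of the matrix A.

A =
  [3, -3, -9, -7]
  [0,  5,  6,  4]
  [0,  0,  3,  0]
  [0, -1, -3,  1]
x^3 - 9*x^2 + 27*x - 27

The characteristic polynomial is χ_A(x) = (x - 3)^4, so the eigenvalues are known. The minimal polynomial is
  m_A(x) = Π_λ (x − λ)^{k_λ}
where k_λ is the size of the *largest* Jordan block for λ (equivalently, the smallest k with (A − λI)^k v = 0 for every generalised eigenvector v of λ).

  λ = 3: largest Jordan block has size 3, contributing (x − 3)^3

So m_A(x) = (x - 3)^3 = x^3 - 9*x^2 + 27*x - 27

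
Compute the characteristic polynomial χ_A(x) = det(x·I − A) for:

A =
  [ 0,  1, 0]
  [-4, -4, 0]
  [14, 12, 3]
x^3 + x^2 - 8*x - 12

Expanding det(x·I − A) (e.g. by cofactor expansion or by noting that A is similar to its Jordan form J, which has the same characteristic polynomial as A) gives
  χ_A(x) = x^3 + x^2 - 8*x - 12
which factors as (x - 3)*(x + 2)^2. The eigenvalues (with algebraic multiplicities) are λ = -2 with multiplicity 2, λ = 3 with multiplicity 1.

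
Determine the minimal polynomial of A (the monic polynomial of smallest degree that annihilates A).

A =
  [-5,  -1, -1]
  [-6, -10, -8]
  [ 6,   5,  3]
x^3 + 12*x^2 + 45*x + 50

The characteristic polynomial is χ_A(x) = (x + 2)*(x + 5)^2, so the eigenvalues are known. The minimal polynomial is
  m_A(x) = Π_λ (x − λ)^{k_λ}
where k_λ is the size of the *largest* Jordan block for λ (equivalently, the smallest k with (A − λI)^k v = 0 for every generalised eigenvector v of λ).

  λ = -5: largest Jordan block has size 2, contributing (x + 5)^2
  λ = -2: largest Jordan block has size 1, contributing (x + 2)

So m_A(x) = (x + 2)*(x + 5)^2 = x^3 + 12*x^2 + 45*x + 50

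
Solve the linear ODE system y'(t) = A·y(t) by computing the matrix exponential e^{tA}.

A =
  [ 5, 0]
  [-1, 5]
e^{tA} =
  [exp(5*t), 0]
  [-t*exp(5*t), exp(5*t)]

Strategy: write A = P · J · P⁻¹ where J is a Jordan canonical form, so e^{tA} = P · e^{tJ} · P⁻¹, and e^{tJ} can be computed block-by-block.

A has Jordan form
J =
  [5, 1]
  [0, 5]
(up to reordering of blocks).

Per-block formulas:
  For a 2×2 Jordan block J_2(5): exp(t · J_2(5)) = e^(5t)·(I + t·N), where N is the 2×2 nilpotent shift.

After assembling e^{tJ} and conjugating by P, we get:

e^{tA} =
  [exp(5*t), 0]
  [-t*exp(5*t), exp(5*t)]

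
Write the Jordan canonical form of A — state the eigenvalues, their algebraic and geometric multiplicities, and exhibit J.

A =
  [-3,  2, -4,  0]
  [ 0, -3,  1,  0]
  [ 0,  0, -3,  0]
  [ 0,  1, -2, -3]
J_3(-3) ⊕ J_1(-3)

The characteristic polynomial is
  det(x·I − A) = x^4 + 12*x^3 + 54*x^2 + 108*x + 81 = (x + 3)^4

Eigenvalues and multiplicities (the geometric multiplicity of λ is n − rank(A − λI), which equals the number of Jordan blocks for λ):
  λ = -3: algebraic multiplicity = 4, geometric multiplicity = 2

Determining the block sizes for each eigenvalue:
  λ = -3: with am = 4 and gm = 2, the partition is not yet determined (e.g. several partitions of 4 into 2 parts exist). Let N = A − (-3)·I. Computing rank(N^1) = 2, rank(N^2) = 1, rank(N^3) = 0; the number of blocks of size ≥ j is rank(N^{j−1}) − rank(N^j), giving [2, 1, 1]. So we have 1 block(s) of size 3, 1 block(s) of size 1 → block sizes [3, 1]

Assembling the blocks gives a Jordan form
J =
  [-3,  1,  0,  0]
  [ 0, -3,  1,  0]
  [ 0,  0, -3,  0]
  [ 0,  0,  0, -3]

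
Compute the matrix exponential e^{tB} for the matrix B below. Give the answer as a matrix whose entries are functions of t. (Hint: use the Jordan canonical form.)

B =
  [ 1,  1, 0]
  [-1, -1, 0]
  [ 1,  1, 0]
e^{tB} =
  [t + 1, t, 0]
  [-t, 1 - t, 0]
  [t, t, 1]

Strategy: write B = P · J · P⁻¹ where J is a Jordan canonical form, so e^{tB} = P · e^{tJ} · P⁻¹, and e^{tJ} can be computed block-by-block.

B has Jordan form
J =
  [0, 1, 0]
  [0, 0, 0]
  [0, 0, 0]
(up to reordering of blocks).

Per-block formulas:
  For a 2×2 Jordan block J_2(0): exp(t · J_2(0)) = e^(0t)·(I + t·N), where N is the 2×2 nilpotent shift.
  For a 1×1 block at λ = 0: exp(t · [0]) = [e^(0t)].

After assembling e^{tJ} and conjugating by P, we get:

e^{tB} =
  [t + 1, t, 0]
  [-t, 1 - t, 0]
  [t, t, 1]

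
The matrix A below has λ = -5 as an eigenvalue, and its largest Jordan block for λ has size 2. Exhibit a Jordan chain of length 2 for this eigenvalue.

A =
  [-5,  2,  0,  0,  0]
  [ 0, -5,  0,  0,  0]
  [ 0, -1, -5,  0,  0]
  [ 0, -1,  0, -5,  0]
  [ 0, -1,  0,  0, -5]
A Jordan chain for λ = -5 of length 2:
v_1 = (2, 0, -1, -1, -1)ᵀ
v_2 = (0, 1, 0, 0, 0)ᵀ

Let N = A − (-5)·I. We want v_2 with N^2 v_2 = 0 but N^1 v_2 ≠ 0; then v_{j-1} := N · v_j for j = 2, …, 2.

Pick v_2 = (0, 1, 0, 0, 0)ᵀ.
Then v_1 = N · v_2 = (2, 0, -1, -1, -1)ᵀ.

Sanity check: (A − (-5)·I) v_1 = (0, 0, 0, 0, 0)ᵀ = 0. ✓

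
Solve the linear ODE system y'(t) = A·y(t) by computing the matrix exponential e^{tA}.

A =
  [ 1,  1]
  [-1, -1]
e^{tA} =
  [t + 1, t]
  [-t, 1 - t]

Strategy: write A = P · J · P⁻¹ where J is a Jordan canonical form, so e^{tA} = P · e^{tJ} · P⁻¹, and e^{tJ} can be computed block-by-block.

A has Jordan form
J =
  [0, 1]
  [0, 0]
(up to reordering of blocks).

Per-block formulas:
  For a 2×2 Jordan block J_2(0): exp(t · J_2(0)) = e^(0t)·(I + t·N), where N is the 2×2 nilpotent shift.

After assembling e^{tJ} and conjugating by P, we get:

e^{tA} =
  [t + 1, t]
  [-t, 1 - t]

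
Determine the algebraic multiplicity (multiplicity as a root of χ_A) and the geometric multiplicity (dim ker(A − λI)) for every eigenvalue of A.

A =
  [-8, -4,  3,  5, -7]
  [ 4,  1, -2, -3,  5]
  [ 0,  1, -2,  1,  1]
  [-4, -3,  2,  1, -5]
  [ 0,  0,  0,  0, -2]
λ = -2: alg = 5, geom = 3

Step 1 — factor the characteristic polynomial to read off the algebraic multiplicities:
  χ_A(x) = (x + 2)^5

Step 2 — compute geometric multiplicities via the rank-nullity identity g(λ) = n − rank(A − λI):
  rank(A − (-2)·I) = 2, so dim ker(A − (-2)·I) = n − 2 = 3

Summary:
  λ = -2: algebraic multiplicity = 5, geometric multiplicity = 3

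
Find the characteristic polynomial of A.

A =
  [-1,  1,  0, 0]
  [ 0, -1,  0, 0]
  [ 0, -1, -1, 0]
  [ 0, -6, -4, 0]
x^4 + 3*x^3 + 3*x^2 + x

Expanding det(x·I − A) (e.g. by cofactor expansion or by noting that A is similar to its Jordan form J, which has the same characteristic polynomial as A) gives
  χ_A(x) = x^4 + 3*x^3 + 3*x^2 + x
which factors as x*(x + 1)^3. The eigenvalues (with algebraic multiplicities) are λ = -1 with multiplicity 3, λ = 0 with multiplicity 1.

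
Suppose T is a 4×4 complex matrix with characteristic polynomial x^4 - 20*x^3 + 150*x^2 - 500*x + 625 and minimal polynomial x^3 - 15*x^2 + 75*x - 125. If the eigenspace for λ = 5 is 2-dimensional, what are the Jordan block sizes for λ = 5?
Block sizes for λ = 5: [3, 1]

Step 1 — from the characteristic polynomial, algebraic multiplicity of λ = 5 is 4. From dim ker(T − (5)·I) = 2, there are exactly 2 Jordan blocks for λ = 5.
Step 2 — from the minimal polynomial, the factor (x − 5)^3 tells us the largest block for λ = 5 has size 3.
Step 3 — with total size 4, 2 blocks, and largest block 3, the block sizes (in nonincreasing order) are [3, 1].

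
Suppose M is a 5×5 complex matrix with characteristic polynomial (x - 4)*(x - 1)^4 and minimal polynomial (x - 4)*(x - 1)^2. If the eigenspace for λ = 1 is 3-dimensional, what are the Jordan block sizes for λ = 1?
Block sizes for λ = 1: [2, 1, 1]

Step 1 — from the characteristic polynomial, algebraic multiplicity of λ = 1 is 4. From dim ker(M − (1)·I) = 3, there are exactly 3 Jordan blocks for λ = 1.
Step 2 — from the minimal polynomial, the factor (x − 1)^2 tells us the largest block for λ = 1 has size 2.
Step 3 — with total size 4, 3 blocks, and largest block 2, the block sizes (in nonincreasing order) are [2, 1, 1].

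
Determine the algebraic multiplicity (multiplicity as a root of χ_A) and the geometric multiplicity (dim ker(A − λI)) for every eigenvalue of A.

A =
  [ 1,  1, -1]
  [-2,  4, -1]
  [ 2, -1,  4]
λ = 3: alg = 3, geom = 2

Step 1 — factor the characteristic polynomial to read off the algebraic multiplicities:
  χ_A(x) = (x - 3)^3

Step 2 — compute geometric multiplicities via the rank-nullity identity g(λ) = n − rank(A − λI):
  rank(A − (3)·I) = 1, so dim ker(A − (3)·I) = n − 1 = 2

Summary:
  λ = 3: algebraic multiplicity = 3, geometric multiplicity = 2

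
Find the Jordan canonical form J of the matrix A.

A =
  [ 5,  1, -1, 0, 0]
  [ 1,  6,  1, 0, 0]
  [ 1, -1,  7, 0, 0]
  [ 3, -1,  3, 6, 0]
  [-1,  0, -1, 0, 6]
J_3(6) ⊕ J_1(6) ⊕ J_1(6)

The characteristic polynomial is
  det(x·I − A) = x^5 - 30*x^4 + 360*x^3 - 2160*x^2 + 6480*x - 7776 = (x - 6)^5

Eigenvalues and multiplicities (the geometric multiplicity of λ is n − rank(A − λI), which equals the number of Jordan blocks for λ):
  λ = 6: algebraic multiplicity = 5, geometric multiplicity = 3

Determining the block sizes for each eigenvalue:
  λ = 6: with am = 5 and gm = 3, the partition is not yet determined (e.g. several partitions of 5 into 3 parts exist). Let N = A − (6)·I. Computing rank(N^1) = 2, rank(N^2) = 1, rank(N^3) = 0; the number of blocks of size ≥ j is rank(N^{j−1}) − rank(N^j), giving [3, 1, 1]. So we have 1 block(s) of size 3, 2 block(s) of size 1 → block sizes [3, 1, 1]

Assembling the blocks gives a Jordan form
J =
  [6, 1, 0, 0, 0]
  [0, 6, 1, 0, 0]
  [0, 0, 6, 0, 0]
  [0, 0, 0, 6, 0]
  [0, 0, 0, 0, 6]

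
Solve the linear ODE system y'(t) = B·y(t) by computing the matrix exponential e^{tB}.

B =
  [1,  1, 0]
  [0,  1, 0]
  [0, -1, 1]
e^{tB} =
  [exp(t), t*exp(t), 0]
  [0, exp(t), 0]
  [0, -t*exp(t), exp(t)]

Strategy: write B = P · J · P⁻¹ where J is a Jordan canonical form, so e^{tB} = P · e^{tJ} · P⁻¹, and e^{tJ} can be computed block-by-block.

B has Jordan form
J =
  [1, 1, 0]
  [0, 1, 0]
  [0, 0, 1]
(up to reordering of blocks).

Per-block formulas:
  For a 1×1 block at λ = 1: exp(t · [1]) = [e^(1t)].
  For a 2×2 Jordan block J_2(1): exp(t · J_2(1)) = e^(1t)·(I + t·N), where N is the 2×2 nilpotent shift.

After assembling e^{tJ} and conjugating by P, we get:

e^{tB} =
  [exp(t), t*exp(t), 0]
  [0, exp(t), 0]
  [0, -t*exp(t), exp(t)]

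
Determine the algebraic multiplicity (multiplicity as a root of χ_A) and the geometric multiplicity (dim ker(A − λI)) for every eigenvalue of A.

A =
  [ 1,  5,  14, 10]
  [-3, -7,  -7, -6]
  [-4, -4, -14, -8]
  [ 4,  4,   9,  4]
λ = -4: alg = 4, geom = 2

Step 1 — factor the characteristic polynomial to read off the algebraic multiplicities:
  χ_A(x) = (x + 4)^4

Step 2 — compute geometric multiplicities via the rank-nullity identity g(λ) = n − rank(A − λI):
  rank(A − (-4)·I) = 2, so dim ker(A − (-4)·I) = n − 2 = 2

Summary:
  λ = -4: algebraic multiplicity = 4, geometric multiplicity = 2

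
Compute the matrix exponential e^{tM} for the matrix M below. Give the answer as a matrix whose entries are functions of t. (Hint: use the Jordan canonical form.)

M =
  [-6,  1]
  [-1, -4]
e^{tM} =
  [-t*exp(-5*t) + exp(-5*t), t*exp(-5*t)]
  [-t*exp(-5*t), t*exp(-5*t) + exp(-5*t)]

Strategy: write M = P · J · P⁻¹ where J is a Jordan canonical form, so e^{tM} = P · e^{tJ} · P⁻¹, and e^{tJ} can be computed block-by-block.

M has Jordan form
J =
  [-5,  1]
  [ 0, -5]
(up to reordering of blocks).

Per-block formulas:
  For a 2×2 Jordan block J_2(-5): exp(t · J_2(-5)) = e^(-5t)·(I + t·N), where N is the 2×2 nilpotent shift.

After assembling e^{tJ} and conjugating by P, we get:

e^{tM} =
  [-t*exp(-5*t) + exp(-5*t), t*exp(-5*t)]
  [-t*exp(-5*t), t*exp(-5*t) + exp(-5*t)]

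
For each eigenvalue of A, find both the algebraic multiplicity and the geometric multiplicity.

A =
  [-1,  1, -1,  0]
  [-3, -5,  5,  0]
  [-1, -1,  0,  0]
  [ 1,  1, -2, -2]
λ = -2: alg = 4, geom = 2

Step 1 — factor the characteristic polynomial to read off the algebraic multiplicities:
  χ_A(x) = (x + 2)^4

Step 2 — compute geometric multiplicities via the rank-nullity identity g(λ) = n − rank(A − λI):
  rank(A − (-2)·I) = 2, so dim ker(A − (-2)·I) = n − 2 = 2

Summary:
  λ = -2: algebraic multiplicity = 4, geometric multiplicity = 2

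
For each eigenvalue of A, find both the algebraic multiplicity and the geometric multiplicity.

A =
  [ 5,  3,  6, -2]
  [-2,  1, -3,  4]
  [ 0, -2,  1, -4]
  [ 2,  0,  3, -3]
λ = 1: alg = 4, geom = 2

Step 1 — factor the characteristic polynomial to read off the algebraic multiplicities:
  χ_A(x) = (x - 1)^4

Step 2 — compute geometric multiplicities via the rank-nullity identity g(λ) = n − rank(A − λI):
  rank(A − (1)·I) = 2, so dim ker(A − (1)·I) = n − 2 = 2

Summary:
  λ = 1: algebraic multiplicity = 4, geometric multiplicity = 2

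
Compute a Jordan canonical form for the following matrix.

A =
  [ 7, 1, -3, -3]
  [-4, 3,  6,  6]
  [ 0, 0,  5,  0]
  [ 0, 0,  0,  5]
J_2(5) ⊕ J_1(5) ⊕ J_1(5)

The characteristic polynomial is
  det(x·I − A) = x^4 - 20*x^3 + 150*x^2 - 500*x + 625 = (x - 5)^4

Eigenvalues and multiplicities (the geometric multiplicity of λ is n − rank(A − λI), which equals the number of Jordan blocks for λ):
  λ = 5: algebraic multiplicity = 4, geometric multiplicity = 3

Determining the block sizes for each eigenvalue:
  λ = 5: 3 blocks summing to 4 forces exactly one block of size 2 and the rest size 1 → block sizes [2, 1, 1]

Assembling the blocks gives a Jordan form
J =
  [5, 1, 0, 0]
  [0, 5, 0, 0]
  [0, 0, 5, 0]
  [0, 0, 0, 5]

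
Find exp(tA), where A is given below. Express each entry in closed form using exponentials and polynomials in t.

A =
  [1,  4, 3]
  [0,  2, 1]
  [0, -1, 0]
e^{tA} =
  [exp(t), t^2*exp(t)/2 + 4*t*exp(t), t^2*exp(t)/2 + 3*t*exp(t)]
  [0, t*exp(t) + exp(t), t*exp(t)]
  [0, -t*exp(t), -t*exp(t) + exp(t)]

Strategy: write A = P · J · P⁻¹ where J is a Jordan canonical form, so e^{tA} = P · e^{tJ} · P⁻¹, and e^{tJ} can be computed block-by-block.

A has Jordan form
J =
  [1, 1, 0]
  [0, 1, 1]
  [0, 0, 1]
(up to reordering of blocks).

Per-block formulas:
  For a 3×3 Jordan block J_3(1): exp(t · J_3(1)) = e^(1t)·(I + t·N + (t^2/2)·N^2), where N is the 3×3 nilpotent shift.

After assembling e^{tJ} and conjugating by P, we get:

e^{tA} =
  [exp(t), t^2*exp(t)/2 + 4*t*exp(t), t^2*exp(t)/2 + 3*t*exp(t)]
  [0, t*exp(t) + exp(t), t*exp(t)]
  [0, -t*exp(t), -t*exp(t) + exp(t)]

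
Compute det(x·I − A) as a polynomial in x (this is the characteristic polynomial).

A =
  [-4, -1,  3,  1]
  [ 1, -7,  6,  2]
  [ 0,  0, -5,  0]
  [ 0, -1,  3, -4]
x^4 + 20*x^3 + 150*x^2 + 500*x + 625

Expanding det(x·I − A) (e.g. by cofactor expansion or by noting that A is similar to its Jordan form J, which has the same characteristic polynomial as A) gives
  χ_A(x) = x^4 + 20*x^3 + 150*x^2 + 500*x + 625
which factors as (x + 5)^4. The eigenvalues (with algebraic multiplicities) are λ = -5 with multiplicity 4.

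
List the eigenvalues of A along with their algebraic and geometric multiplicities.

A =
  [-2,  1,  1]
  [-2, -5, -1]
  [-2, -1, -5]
λ = -4: alg = 3, geom = 2

Step 1 — factor the characteristic polynomial to read off the algebraic multiplicities:
  χ_A(x) = (x + 4)^3

Step 2 — compute geometric multiplicities via the rank-nullity identity g(λ) = n − rank(A − λI):
  rank(A − (-4)·I) = 1, so dim ker(A − (-4)·I) = n − 1 = 2

Summary:
  λ = -4: algebraic multiplicity = 3, geometric multiplicity = 2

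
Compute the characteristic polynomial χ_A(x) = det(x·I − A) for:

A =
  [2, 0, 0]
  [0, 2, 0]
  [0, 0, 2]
x^3 - 6*x^2 + 12*x - 8

Expanding det(x·I − A) (e.g. by cofactor expansion or by noting that A is similar to its Jordan form J, which has the same characteristic polynomial as A) gives
  χ_A(x) = x^3 - 6*x^2 + 12*x - 8
which factors as (x - 2)^3. The eigenvalues (with algebraic multiplicities) are λ = 2 with multiplicity 3.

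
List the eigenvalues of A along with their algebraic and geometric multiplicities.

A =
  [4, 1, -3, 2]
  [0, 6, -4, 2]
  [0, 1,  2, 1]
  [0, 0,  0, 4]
λ = 4: alg = 4, geom = 2

Step 1 — factor the characteristic polynomial to read off the algebraic multiplicities:
  χ_A(x) = (x - 4)^4

Step 2 — compute geometric multiplicities via the rank-nullity identity g(λ) = n − rank(A − λI):
  rank(A − (4)·I) = 2, so dim ker(A − (4)·I) = n − 2 = 2

Summary:
  λ = 4: algebraic multiplicity = 4, geometric multiplicity = 2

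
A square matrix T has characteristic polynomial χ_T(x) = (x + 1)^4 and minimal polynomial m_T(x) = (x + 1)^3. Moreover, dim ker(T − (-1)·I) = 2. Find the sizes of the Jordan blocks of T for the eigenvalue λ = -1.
Block sizes for λ = -1: [3, 1]

Step 1 — from the characteristic polynomial, algebraic multiplicity of λ = -1 is 4. From dim ker(T − (-1)·I) = 2, there are exactly 2 Jordan blocks for λ = -1.
Step 2 — from the minimal polynomial, the factor (x + 1)^3 tells us the largest block for λ = -1 has size 3.
Step 3 — with total size 4, 2 blocks, and largest block 3, the block sizes (in nonincreasing order) are [3, 1].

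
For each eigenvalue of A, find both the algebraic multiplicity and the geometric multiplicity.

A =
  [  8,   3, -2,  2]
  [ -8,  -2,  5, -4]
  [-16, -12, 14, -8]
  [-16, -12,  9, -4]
λ = 4: alg = 4, geom = 2

Step 1 — factor the characteristic polynomial to read off the algebraic multiplicities:
  χ_A(x) = (x - 4)^4

Step 2 — compute geometric multiplicities via the rank-nullity identity g(λ) = n − rank(A − λI):
  rank(A − (4)·I) = 2, so dim ker(A − (4)·I) = n − 2 = 2

Summary:
  λ = 4: algebraic multiplicity = 4, geometric multiplicity = 2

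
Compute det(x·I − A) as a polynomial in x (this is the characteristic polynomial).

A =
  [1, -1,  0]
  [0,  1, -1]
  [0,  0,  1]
x^3 - 3*x^2 + 3*x - 1

Expanding det(x·I − A) (e.g. by cofactor expansion or by noting that A is similar to its Jordan form J, which has the same characteristic polynomial as A) gives
  χ_A(x) = x^3 - 3*x^2 + 3*x - 1
which factors as (x - 1)^3. The eigenvalues (with algebraic multiplicities) are λ = 1 with multiplicity 3.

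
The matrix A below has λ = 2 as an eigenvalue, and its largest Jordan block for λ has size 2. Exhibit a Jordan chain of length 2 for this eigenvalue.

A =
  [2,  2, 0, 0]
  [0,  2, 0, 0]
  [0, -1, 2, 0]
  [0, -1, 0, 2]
A Jordan chain for λ = 2 of length 2:
v_1 = (2, 0, -1, -1)ᵀ
v_2 = (0, 1, 0, 0)ᵀ

Let N = A − (2)·I. We want v_2 with N^2 v_2 = 0 but N^1 v_2 ≠ 0; then v_{j-1} := N · v_j for j = 2, …, 2.

Pick v_2 = (0, 1, 0, 0)ᵀ.
Then v_1 = N · v_2 = (2, 0, -1, -1)ᵀ.

Sanity check: (A − (2)·I) v_1 = (0, 0, 0, 0)ᵀ = 0. ✓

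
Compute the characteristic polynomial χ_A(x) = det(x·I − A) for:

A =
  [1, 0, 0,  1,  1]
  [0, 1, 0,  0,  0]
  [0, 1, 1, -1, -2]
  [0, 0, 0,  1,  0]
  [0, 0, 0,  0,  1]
x^5 - 5*x^4 + 10*x^3 - 10*x^2 + 5*x - 1

Expanding det(x·I − A) (e.g. by cofactor expansion or by noting that A is similar to its Jordan form J, which has the same characteristic polynomial as A) gives
  χ_A(x) = x^5 - 5*x^4 + 10*x^3 - 10*x^2 + 5*x - 1
which factors as (x - 1)^5. The eigenvalues (with algebraic multiplicities) are λ = 1 with multiplicity 5.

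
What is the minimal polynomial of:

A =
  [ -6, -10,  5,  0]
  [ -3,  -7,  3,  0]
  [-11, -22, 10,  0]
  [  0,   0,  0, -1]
x^2 + 2*x + 1

The characteristic polynomial is χ_A(x) = (x + 1)^4, so the eigenvalues are known. The minimal polynomial is
  m_A(x) = Π_λ (x − λ)^{k_λ}
where k_λ is the size of the *largest* Jordan block for λ (equivalently, the smallest k with (A − λI)^k v = 0 for every generalised eigenvector v of λ).

  λ = -1: largest Jordan block has size 2, contributing (x + 1)^2

So m_A(x) = (x + 1)^2 = x^2 + 2*x + 1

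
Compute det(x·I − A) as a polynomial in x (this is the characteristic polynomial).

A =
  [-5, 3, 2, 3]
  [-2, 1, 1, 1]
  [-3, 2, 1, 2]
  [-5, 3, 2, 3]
x^4

Expanding det(x·I − A) (e.g. by cofactor expansion or by noting that A is similar to its Jordan form J, which has the same characteristic polynomial as A) gives
  χ_A(x) = x^4
which factors as x^4. The eigenvalues (with algebraic multiplicities) are λ = 0 with multiplicity 4.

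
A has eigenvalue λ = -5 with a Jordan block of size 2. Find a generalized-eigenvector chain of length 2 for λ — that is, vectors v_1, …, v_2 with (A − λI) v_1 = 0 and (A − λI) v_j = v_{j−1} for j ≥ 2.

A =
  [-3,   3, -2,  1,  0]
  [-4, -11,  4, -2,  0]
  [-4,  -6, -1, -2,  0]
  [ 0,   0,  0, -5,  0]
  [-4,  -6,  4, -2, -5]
A Jordan chain for λ = -5 of length 2:
v_1 = (2, -4, -4, 0, -4)ᵀ
v_2 = (1, 0, 0, 0, 0)ᵀ

Let N = A − (-5)·I. We want v_2 with N^2 v_2 = 0 but N^1 v_2 ≠ 0; then v_{j-1} := N · v_j for j = 2, …, 2.

Pick v_2 = (1, 0, 0, 0, 0)ᵀ.
Then v_1 = N · v_2 = (2, -4, -4, 0, -4)ᵀ.

Sanity check: (A − (-5)·I) v_1 = (0, 0, 0, 0, 0)ᵀ = 0. ✓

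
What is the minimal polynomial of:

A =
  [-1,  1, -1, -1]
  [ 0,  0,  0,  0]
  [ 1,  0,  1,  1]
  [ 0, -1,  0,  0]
x^2

The characteristic polynomial is χ_A(x) = x^4, so the eigenvalues are known. The minimal polynomial is
  m_A(x) = Π_λ (x − λ)^{k_λ}
where k_λ is the size of the *largest* Jordan block for λ (equivalently, the smallest k with (A − λI)^k v = 0 for every generalised eigenvector v of λ).

  λ = 0: largest Jordan block has size 2, contributing (x − 0)^2

So m_A(x) = x^2 = x^2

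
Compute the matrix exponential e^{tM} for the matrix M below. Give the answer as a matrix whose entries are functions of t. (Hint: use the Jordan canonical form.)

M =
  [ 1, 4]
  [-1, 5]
e^{tM} =
  [-2*t*exp(3*t) + exp(3*t), 4*t*exp(3*t)]
  [-t*exp(3*t), 2*t*exp(3*t) + exp(3*t)]

Strategy: write M = P · J · P⁻¹ where J is a Jordan canonical form, so e^{tM} = P · e^{tJ} · P⁻¹, and e^{tJ} can be computed block-by-block.

M has Jordan form
J =
  [3, 1]
  [0, 3]
(up to reordering of blocks).

Per-block formulas:
  For a 2×2 Jordan block J_2(3): exp(t · J_2(3)) = e^(3t)·(I + t·N), where N is the 2×2 nilpotent shift.

After assembling e^{tJ} and conjugating by P, we get:

e^{tM} =
  [-2*t*exp(3*t) + exp(3*t), 4*t*exp(3*t)]
  [-t*exp(3*t), 2*t*exp(3*t) + exp(3*t)]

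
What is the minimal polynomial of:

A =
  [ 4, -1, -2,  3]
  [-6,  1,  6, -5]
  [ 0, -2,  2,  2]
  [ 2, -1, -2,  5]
x^3 - 10*x^2 + 28*x - 24

The characteristic polynomial is χ_A(x) = (x - 6)*(x - 2)^3, so the eigenvalues are known. The minimal polynomial is
  m_A(x) = Π_λ (x − λ)^{k_λ}
where k_λ is the size of the *largest* Jordan block for λ (equivalently, the smallest k with (A − λI)^k v = 0 for every generalised eigenvector v of λ).

  λ = 2: largest Jordan block has size 2, contributing (x − 2)^2
  λ = 6: largest Jordan block has size 1, contributing (x − 6)

So m_A(x) = (x - 6)*(x - 2)^2 = x^3 - 10*x^2 + 28*x - 24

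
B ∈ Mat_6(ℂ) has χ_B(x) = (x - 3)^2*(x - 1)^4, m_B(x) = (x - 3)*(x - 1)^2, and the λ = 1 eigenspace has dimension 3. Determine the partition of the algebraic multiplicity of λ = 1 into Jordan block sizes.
Block sizes for λ = 1: [2, 1, 1]

Step 1 — from the characteristic polynomial, algebraic multiplicity of λ = 1 is 4. From dim ker(B − (1)·I) = 3, there are exactly 3 Jordan blocks for λ = 1.
Step 2 — from the minimal polynomial, the factor (x − 1)^2 tells us the largest block for λ = 1 has size 2.
Step 3 — with total size 4, 3 blocks, and largest block 2, the block sizes (in nonincreasing order) are [2, 1, 1].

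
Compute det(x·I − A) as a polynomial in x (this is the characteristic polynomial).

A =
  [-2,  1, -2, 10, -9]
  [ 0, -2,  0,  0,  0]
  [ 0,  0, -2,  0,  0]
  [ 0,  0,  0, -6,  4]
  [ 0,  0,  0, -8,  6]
x^5 + 6*x^4 + 8*x^3 - 16*x^2 - 48*x - 32

Expanding det(x·I − A) (e.g. by cofactor expansion or by noting that A is similar to its Jordan form J, which has the same characteristic polynomial as A) gives
  χ_A(x) = x^5 + 6*x^4 + 8*x^3 - 16*x^2 - 48*x - 32
which factors as (x - 2)*(x + 2)^4. The eigenvalues (with algebraic multiplicities) are λ = -2 with multiplicity 4, λ = 2 with multiplicity 1.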